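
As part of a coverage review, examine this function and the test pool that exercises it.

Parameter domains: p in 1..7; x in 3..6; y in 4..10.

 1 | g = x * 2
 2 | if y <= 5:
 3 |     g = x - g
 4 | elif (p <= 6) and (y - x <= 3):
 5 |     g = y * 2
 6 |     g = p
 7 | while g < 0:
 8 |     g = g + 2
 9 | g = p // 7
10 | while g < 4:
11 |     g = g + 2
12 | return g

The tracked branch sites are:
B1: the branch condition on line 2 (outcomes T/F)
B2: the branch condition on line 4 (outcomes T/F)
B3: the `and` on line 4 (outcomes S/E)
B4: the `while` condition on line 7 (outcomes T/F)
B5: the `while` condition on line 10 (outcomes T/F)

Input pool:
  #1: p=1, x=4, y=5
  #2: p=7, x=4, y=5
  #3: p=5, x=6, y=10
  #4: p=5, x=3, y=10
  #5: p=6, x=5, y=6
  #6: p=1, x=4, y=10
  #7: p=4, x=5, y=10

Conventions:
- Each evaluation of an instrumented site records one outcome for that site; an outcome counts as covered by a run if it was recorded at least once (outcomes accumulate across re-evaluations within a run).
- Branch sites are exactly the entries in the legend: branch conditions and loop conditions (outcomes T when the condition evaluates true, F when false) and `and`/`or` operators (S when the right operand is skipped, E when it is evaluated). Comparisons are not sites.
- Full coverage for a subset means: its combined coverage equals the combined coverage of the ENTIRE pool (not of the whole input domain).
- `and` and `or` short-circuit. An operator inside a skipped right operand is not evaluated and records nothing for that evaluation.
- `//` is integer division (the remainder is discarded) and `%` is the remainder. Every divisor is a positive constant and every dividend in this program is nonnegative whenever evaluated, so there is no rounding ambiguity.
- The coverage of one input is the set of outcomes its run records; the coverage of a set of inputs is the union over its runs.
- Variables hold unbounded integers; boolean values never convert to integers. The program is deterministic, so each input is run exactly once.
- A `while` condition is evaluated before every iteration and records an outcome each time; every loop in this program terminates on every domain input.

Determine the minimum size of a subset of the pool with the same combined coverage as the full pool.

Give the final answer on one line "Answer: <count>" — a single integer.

run #1 (p=1, x=4, y=5) records B1=T, B4=T, B4=F, B5=T, B5=F
run #2 (p=7, x=4, y=5) records B1=T, B4=T, B4=F, B5=T, B5=F
run #3 (p=5, x=6, y=10) records B1=F, B2=F, B3=E, B4=F, B5=T, B5=F
run #4 (p=5, x=3, y=10) records B1=F, B2=F, B3=E, B4=F, B5=T, B5=F
run #5 (p=6, x=5, y=6) records B1=F, B2=T, B3=E, B4=F, B5=T, B5=F
run #6 (p=1, x=4, y=10) records B1=F, B2=F, B3=E, B4=F, B5=T, B5=F
run #7 (p=4, x=5, y=10) records B1=F, B2=F, B3=E, B4=F, B5=T, B5=F
the full pool covers 9 outcomes: B1=T, B1=F, B2=T, B2=F, B3=E, B4=T, B4=F, B5=T, B5=F
size 1 is not enough: best union over all size-1 subsets is 6/9
size 2 is not enough: best union over all size-2 subsets is 8/9
size 3: inputs {1, 3, 5} cover all 9 outcomes, and no lexicographically smaller subset of this size does

Answer: 3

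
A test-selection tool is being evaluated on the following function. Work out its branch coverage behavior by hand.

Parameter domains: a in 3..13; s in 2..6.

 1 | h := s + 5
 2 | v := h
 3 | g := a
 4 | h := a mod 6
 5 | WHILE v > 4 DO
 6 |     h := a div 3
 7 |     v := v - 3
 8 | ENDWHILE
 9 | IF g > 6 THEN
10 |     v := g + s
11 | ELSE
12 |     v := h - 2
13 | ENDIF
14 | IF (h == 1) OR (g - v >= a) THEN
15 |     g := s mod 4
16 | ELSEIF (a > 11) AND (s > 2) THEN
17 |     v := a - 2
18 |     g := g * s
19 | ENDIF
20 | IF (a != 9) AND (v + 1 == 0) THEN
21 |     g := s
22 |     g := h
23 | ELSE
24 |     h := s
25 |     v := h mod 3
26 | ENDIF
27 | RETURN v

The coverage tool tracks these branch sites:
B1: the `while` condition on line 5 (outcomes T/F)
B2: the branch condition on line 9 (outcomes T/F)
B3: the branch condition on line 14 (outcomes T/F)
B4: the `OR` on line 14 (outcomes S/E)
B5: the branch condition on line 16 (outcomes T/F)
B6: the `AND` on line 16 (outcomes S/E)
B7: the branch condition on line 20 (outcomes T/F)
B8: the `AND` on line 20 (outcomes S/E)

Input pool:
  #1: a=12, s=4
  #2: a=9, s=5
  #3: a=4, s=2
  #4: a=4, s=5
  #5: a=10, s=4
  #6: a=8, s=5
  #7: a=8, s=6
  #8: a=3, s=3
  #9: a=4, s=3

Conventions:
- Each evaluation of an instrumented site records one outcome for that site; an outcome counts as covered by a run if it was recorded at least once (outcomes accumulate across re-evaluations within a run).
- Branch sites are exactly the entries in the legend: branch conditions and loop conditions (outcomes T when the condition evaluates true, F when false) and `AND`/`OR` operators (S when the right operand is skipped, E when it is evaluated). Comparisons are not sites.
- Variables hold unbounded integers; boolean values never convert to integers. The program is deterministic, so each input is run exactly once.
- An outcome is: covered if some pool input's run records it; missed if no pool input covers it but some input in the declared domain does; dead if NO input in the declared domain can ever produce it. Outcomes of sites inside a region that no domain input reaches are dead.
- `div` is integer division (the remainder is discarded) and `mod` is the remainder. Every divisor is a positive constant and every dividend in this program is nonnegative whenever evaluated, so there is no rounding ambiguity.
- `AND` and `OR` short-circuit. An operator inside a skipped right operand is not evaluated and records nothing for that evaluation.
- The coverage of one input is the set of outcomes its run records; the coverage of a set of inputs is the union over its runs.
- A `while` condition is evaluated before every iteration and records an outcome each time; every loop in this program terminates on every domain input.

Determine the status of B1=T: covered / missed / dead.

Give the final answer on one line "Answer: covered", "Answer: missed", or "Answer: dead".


B1=T is recorded by pool input(s) 1, 2, 3, 4, 5, 6, 7, 8, 9 -> covered
Answer: covered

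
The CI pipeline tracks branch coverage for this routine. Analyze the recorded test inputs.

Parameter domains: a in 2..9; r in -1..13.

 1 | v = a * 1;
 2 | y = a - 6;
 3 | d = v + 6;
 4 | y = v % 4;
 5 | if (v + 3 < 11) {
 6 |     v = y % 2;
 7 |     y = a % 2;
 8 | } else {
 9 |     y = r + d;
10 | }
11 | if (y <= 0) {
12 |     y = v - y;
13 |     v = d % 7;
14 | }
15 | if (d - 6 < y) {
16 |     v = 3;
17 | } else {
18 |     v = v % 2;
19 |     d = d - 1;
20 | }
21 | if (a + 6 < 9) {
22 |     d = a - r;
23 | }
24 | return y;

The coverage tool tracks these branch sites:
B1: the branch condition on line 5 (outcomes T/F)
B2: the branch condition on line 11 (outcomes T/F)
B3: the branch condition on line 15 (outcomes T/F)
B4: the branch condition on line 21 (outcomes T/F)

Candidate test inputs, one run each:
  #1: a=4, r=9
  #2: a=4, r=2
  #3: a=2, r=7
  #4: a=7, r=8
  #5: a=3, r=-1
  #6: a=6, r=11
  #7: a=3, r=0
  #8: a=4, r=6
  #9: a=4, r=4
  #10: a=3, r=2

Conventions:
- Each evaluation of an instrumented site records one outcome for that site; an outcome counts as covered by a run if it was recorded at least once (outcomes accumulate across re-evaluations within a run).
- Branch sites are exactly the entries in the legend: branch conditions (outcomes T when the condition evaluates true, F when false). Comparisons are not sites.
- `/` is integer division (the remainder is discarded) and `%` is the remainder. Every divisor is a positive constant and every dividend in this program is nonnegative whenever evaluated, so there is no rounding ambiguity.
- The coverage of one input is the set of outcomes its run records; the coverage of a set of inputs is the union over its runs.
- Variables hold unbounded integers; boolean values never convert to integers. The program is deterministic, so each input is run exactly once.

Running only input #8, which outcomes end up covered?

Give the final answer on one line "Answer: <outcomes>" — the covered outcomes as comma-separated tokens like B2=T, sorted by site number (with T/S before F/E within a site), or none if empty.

Event log for input #8 (a=4, r=6):
  B1->T, B2->T, B3->F, B4->F
collecting distinct outcomes: B1=T, B2=T, B3=F, B4=F

Answer: B1=T, B2=T, B3=F, B4=F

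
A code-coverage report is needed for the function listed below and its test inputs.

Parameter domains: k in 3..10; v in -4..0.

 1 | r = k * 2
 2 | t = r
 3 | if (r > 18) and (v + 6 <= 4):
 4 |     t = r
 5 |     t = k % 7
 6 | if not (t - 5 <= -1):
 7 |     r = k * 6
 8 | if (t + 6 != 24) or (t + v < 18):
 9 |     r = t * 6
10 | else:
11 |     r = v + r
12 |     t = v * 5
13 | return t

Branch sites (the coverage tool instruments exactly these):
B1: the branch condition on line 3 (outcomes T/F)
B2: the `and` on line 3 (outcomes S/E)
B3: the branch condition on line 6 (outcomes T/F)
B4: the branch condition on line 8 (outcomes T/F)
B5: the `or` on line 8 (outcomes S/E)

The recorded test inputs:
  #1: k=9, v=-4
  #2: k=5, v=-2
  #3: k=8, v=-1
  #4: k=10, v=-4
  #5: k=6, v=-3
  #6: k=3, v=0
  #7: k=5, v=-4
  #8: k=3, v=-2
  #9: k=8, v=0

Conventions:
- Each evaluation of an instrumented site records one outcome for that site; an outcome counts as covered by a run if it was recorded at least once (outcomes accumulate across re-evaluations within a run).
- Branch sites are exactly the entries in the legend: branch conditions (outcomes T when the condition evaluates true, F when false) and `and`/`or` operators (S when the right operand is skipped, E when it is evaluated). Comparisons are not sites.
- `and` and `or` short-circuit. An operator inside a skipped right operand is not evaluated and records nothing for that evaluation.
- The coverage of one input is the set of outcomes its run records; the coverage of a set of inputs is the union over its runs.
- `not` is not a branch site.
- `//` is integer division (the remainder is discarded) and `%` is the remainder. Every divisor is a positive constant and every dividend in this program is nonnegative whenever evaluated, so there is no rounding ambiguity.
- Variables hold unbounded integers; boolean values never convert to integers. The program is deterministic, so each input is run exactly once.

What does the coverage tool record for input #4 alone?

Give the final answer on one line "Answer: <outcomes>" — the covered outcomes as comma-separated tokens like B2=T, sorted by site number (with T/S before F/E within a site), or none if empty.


Tracing the run of input #4 (k=10, v=-4):
  B2->E, B1->T, B3->F, B5->S, B4->T
distinct outcomes covered: B1=T, B2=E, B3=F, B4=T, B5=S
Answer: B1=T, B2=E, B3=F, B4=T, B5=S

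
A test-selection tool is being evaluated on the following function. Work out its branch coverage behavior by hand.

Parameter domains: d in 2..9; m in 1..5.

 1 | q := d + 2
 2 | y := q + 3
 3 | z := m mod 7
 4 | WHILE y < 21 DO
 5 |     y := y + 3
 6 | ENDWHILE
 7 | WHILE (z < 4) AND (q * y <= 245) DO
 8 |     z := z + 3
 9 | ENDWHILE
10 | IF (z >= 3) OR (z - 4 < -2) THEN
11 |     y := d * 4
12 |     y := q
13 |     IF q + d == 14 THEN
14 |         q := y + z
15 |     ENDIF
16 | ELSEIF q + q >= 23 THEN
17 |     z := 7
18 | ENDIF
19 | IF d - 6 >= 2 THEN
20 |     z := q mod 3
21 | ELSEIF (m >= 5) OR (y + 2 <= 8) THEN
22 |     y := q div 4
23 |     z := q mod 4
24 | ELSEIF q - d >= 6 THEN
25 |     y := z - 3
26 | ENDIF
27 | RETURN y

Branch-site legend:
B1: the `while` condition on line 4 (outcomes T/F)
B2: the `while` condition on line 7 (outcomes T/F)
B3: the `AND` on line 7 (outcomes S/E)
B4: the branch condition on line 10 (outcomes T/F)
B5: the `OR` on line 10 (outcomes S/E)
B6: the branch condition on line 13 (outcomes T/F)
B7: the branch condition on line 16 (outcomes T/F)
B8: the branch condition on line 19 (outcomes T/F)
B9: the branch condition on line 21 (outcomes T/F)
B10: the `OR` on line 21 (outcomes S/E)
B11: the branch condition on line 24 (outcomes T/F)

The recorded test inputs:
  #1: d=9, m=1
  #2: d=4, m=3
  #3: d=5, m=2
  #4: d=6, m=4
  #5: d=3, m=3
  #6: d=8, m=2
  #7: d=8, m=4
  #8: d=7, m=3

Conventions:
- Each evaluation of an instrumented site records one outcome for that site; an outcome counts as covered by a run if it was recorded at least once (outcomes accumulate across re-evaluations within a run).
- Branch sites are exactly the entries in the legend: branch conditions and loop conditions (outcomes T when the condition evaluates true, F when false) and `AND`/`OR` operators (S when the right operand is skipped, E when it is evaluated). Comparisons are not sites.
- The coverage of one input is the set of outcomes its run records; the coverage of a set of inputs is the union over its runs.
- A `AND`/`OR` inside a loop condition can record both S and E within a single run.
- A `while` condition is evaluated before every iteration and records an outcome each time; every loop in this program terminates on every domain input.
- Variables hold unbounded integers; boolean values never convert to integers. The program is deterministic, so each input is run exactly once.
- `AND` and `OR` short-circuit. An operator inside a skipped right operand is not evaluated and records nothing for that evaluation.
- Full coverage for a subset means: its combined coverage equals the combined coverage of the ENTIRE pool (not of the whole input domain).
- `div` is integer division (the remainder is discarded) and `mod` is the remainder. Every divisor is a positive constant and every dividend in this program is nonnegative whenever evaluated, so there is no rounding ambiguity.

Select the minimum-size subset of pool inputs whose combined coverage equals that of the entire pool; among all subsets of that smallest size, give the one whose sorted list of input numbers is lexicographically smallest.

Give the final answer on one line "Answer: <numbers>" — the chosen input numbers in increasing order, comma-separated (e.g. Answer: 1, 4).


run #1 (d=9, m=1) runs B1->T, B1->T, B1->T, B1->F, B3->E, B2->F, B5->E, B4->T, B6->F, B8->T; records B1=T, B1=F, B2=F, B3=E, B4=T, B5=E, B6=F, B8=T
run #2 (d=4, m=3) runs B1->T, B1->T, B1->T, B1->T, B1->F, B3->E, B2->T, B3->S, B2->F, B5->S, B4->T, B6->F, B8->F, B10->E, ...; records B1=T, B1=F, B2=T, B2=F, B3=S, B3=E, B4=T, B5=S, B6=F, B8=F, B9=T, B10=E
run #3 (d=5, m=2) runs B1->T, B1->T, B1->T, B1->T, B1->F, B3->E, B2->T, B3->S, B2->F, B5->S, B4->T, B6->F, B8->F, B10->E, ...; records B1=T, B1=F, B2=T, B2=F, B3=S, B3=E, B4=T, B5=S, B6=F, B8=F, B9=F, B10=E, B11=F
run #4 (d=6, m=4) runs B1->T, B1->T, B1->T, B1->T, B1->F, B3->S, B2->F, B5->S, B4->T, B6->T, B8->F, B10->E, B9->F, B11->T; records B1=T, B1=F, B2=F, B3=S, B4=T, B5=S, B6=T, B8=F, B9=F, B10=E, B11=T
run #5 (d=3, m=3) runs B1->T, B1->T, B1->T, B1->T, B1->T, B1->F, B3->E, B2->T, B3->S, B2->F, B5->S, B4->T, B6->F, B8->F, ...; records B1=T, B1=F, B2=T, B2=F, B3=S, B3=E, B4=T, B5=S, B6=F, B8=F, B9=T, B10=E
run #6 (d=8, m=2) runs B1->T, B1->T, B1->T, B1->F, B3->E, B2->T, B3->S, B2->F, B5->S, B4->T, B6->F, B8->T; records B1=T, B1=F, B2=T, B2=F, B3=S, B3=E, B4=T, B5=S, B6=F, B8=T
run #7 (d=8, m=4) runs B1->T, B1->T, B1->T, B1->F, B3->S, B2->F, B5->S, B4->T, B6->F, B8->T; records B1=T, B1=F, B2=F, B3=S, B4=T, B5=S, B6=F, B8=T
run #8 (d=7, m=3) runs B1->T, B1->T, B1->T, B1->F, B3->E, B2->T, B3->S, B2->F, B5->S, B4->T, B6->F, B8->F, B10->E, B9->F, ...; records B1=T, B1=F, B2=T, B2=F, B3=S, B3=E, B4=T, B5=S, B6=F, B8=F, B9=F, B10=E, B11=F
union over all inputs: B1=T, B1=F, B2=T, B2=F, B3=S, B3=E, B4=T, B5=S, B5=E, B6=T, B6=F, B8=T, B8=F, B9=T, B9=F, B10=E, B11=T, B11=F (18 outcomes)
checked all size-1 subsets: none covers 18 outcomes (max 13/18)
checked all size-2 subsets: none covers 18 outcomes (max 15/18)
checked all size-3 subsets: none covers 18 outcomes (max 17/18)
size 4: inputs {1, 2, 3, 4} cover all 18 outcomes, and no lexicographically smaller subset of this size does
Answer: 1, 2, 3, 4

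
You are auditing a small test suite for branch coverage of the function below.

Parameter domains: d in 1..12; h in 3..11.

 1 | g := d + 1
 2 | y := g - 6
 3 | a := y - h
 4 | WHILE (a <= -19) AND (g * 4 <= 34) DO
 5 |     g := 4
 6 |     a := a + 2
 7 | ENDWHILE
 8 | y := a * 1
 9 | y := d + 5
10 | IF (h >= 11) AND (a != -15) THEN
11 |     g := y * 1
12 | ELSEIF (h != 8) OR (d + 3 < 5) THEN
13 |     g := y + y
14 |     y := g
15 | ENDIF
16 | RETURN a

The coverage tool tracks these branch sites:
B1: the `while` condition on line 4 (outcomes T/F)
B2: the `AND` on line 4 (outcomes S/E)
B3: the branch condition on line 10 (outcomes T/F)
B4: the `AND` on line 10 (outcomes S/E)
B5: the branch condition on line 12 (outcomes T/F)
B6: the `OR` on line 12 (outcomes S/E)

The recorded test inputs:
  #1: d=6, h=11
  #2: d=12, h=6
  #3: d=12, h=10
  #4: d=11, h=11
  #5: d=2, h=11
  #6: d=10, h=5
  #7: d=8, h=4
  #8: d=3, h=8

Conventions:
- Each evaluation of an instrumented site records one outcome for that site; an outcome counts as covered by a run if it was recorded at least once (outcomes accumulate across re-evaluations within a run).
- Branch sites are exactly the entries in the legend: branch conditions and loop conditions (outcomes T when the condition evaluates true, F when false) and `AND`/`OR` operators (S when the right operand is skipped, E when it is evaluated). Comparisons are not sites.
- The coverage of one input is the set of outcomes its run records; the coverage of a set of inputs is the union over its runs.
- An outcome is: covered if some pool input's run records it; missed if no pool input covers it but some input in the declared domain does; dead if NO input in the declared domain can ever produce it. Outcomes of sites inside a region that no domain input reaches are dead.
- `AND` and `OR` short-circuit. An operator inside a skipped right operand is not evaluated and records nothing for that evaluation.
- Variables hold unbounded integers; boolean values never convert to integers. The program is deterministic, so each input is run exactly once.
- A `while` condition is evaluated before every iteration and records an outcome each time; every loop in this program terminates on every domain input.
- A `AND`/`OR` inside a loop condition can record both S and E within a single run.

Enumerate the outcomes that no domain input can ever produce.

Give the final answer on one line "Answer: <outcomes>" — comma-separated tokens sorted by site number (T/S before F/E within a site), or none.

sweeping the full domain (108 inputs) for each outcome:
  B1=T: never recorded by any domain input -> dead
  B2=E: never recorded by any domain input -> dead
  reachable outcomes have witnesses, e.g. B1=F (e.g. d=1, h=3), B2=S (e.g. d=1, h=3), B3=T (e.g. d=2, h=11), B3=F (e.g. d=1, h=3)

Answer: B1=T, B2=E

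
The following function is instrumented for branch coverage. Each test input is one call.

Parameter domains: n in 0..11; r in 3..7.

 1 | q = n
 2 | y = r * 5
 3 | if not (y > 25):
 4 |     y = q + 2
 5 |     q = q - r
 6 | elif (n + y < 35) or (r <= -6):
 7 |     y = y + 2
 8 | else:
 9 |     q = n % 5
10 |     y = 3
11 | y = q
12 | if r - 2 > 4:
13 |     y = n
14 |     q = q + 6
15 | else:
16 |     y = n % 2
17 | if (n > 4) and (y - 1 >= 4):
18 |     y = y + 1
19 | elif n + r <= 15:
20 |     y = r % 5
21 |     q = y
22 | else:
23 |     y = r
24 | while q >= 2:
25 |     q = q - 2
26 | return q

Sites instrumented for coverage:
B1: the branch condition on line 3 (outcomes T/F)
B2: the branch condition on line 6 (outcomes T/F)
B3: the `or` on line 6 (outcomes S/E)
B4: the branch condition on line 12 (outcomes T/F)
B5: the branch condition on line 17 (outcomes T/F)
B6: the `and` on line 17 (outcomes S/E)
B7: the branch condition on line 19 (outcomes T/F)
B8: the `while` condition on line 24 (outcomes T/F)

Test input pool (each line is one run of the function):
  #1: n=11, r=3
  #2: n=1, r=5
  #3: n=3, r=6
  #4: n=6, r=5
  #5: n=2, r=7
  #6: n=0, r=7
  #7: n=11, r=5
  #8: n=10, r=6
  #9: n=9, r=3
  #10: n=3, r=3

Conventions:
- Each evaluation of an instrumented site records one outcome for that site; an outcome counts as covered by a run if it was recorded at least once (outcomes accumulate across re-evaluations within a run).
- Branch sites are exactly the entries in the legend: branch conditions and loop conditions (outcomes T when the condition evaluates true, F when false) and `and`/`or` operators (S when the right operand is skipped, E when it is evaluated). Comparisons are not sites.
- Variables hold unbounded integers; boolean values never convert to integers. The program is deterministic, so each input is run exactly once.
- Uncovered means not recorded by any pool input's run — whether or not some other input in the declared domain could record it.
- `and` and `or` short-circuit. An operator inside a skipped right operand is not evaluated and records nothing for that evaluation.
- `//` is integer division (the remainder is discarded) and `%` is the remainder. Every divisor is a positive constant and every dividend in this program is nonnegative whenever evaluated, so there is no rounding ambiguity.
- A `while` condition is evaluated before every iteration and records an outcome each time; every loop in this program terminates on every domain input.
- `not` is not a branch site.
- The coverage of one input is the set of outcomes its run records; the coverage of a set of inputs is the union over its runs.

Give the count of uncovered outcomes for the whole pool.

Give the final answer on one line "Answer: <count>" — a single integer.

input #1, n=11, r=3: events B1->T, B4->F, B6->E, B5->F, B7->T, B8->T, B8->F; outcomes B1=T, B4=F, B5=F, B6=E, B7=T, B8=T, B8=F
input #2, n=1, r=5: events B1->T, B4->F, B6->S, B5->F, B7->T, B8->F; outcomes B1=T, B4=F, B5=F, B6=S, B7=T, B8=F
input #3, n=3, r=6: events B1->F, B3->S, B2->T, B4->F, B6->S, B5->F, B7->T, B8->F; outcomes B1=F, B2=T, B3=S, B4=F, B5=F, B6=S, B7=T, B8=F
input #4, n=6, r=5: events B1->T, B4->F, B6->E, B5->F, B7->T, B8->F; outcomes B1=T, B4=F, B5=F, B6=E, B7=T, B8=F
input #5, n=2, r=7: events B1->F, B3->E, B2->F, B4->T, B6->S, B5->F, B7->T, B8->T, B8->F; outcomes B1=F, B2=F, B3=E, B4=T, B5=F, B6=S, B7=T, B8=T, B8=F
input #6, n=0, r=7: events B1->F, B3->E, B2->F, B4->T, B6->S, B5->F, B7->T, B8->T, B8->F; outcomes B1=F, B2=F, B3=E, B4=T, B5=F, B6=S, B7=T, B8=T, B8=F
input #7, n=11, r=5: events B1->T, B4->F, B6->E, B5->F, B7->F, B8->T, B8->T, B8->T, B8->F; outcomes B1=T, B4=F, B5=F, B6=E, B7=F, B8=T, B8=F
input #8, n=10, r=6: events B1->F, B3->E, B2->F, B4->F, B6->E, B5->F, B7->F, B8->F; outcomes B1=F, B2=F, B3=E, B4=F, B5=F, B6=E, B7=F, B8=F
input #9, n=9, r=3: events B1->T, B4->F, B6->E, B5->F, B7->T, B8->T, B8->F; outcomes B1=T, B4=F, B5=F, B6=E, B7=T, B8=T, B8=F
input #10, n=3, r=3: events B1->T, B4->F, B6->S, B5->F, B7->T, B8->T, B8->F; outcomes B1=T, B4=F, B5=F, B6=S, B7=T, B8=T, B8=F
union over the pool: B1=T, B1=F, B2=T, B2=F, B3=S, B3=E, B4=T, B4=F, B5=F, B6=S, B6=E, B7=T, B7=F, B8=T, B8=F
uncovered (1 of 16): B5=T

Answer: 1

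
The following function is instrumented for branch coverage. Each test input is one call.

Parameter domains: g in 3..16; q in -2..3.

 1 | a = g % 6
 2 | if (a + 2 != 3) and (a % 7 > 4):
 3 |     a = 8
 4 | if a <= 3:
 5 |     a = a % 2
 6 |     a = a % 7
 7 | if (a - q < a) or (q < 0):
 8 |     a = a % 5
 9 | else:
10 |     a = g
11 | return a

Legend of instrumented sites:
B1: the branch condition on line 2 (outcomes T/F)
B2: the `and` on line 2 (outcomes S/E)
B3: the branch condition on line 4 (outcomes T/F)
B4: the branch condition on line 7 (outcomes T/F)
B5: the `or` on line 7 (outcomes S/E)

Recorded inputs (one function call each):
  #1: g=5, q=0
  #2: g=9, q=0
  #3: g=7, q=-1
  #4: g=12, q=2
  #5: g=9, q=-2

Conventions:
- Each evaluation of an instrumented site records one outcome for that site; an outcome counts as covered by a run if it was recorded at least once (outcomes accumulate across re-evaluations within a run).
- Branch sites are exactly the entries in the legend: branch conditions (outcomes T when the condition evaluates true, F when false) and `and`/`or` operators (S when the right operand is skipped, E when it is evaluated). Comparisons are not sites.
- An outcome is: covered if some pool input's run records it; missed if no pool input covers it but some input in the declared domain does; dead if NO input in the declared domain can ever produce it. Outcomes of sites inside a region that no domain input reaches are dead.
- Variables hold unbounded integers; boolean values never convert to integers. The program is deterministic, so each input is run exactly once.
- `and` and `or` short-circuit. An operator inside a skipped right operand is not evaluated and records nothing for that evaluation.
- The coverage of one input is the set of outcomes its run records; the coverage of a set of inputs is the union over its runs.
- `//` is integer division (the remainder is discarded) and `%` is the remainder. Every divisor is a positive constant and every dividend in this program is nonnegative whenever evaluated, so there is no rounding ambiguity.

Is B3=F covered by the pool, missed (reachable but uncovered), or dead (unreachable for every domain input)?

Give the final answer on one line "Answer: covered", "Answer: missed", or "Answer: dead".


B3=F is recorded by pool input(s) 1 -> covered
Answer: covered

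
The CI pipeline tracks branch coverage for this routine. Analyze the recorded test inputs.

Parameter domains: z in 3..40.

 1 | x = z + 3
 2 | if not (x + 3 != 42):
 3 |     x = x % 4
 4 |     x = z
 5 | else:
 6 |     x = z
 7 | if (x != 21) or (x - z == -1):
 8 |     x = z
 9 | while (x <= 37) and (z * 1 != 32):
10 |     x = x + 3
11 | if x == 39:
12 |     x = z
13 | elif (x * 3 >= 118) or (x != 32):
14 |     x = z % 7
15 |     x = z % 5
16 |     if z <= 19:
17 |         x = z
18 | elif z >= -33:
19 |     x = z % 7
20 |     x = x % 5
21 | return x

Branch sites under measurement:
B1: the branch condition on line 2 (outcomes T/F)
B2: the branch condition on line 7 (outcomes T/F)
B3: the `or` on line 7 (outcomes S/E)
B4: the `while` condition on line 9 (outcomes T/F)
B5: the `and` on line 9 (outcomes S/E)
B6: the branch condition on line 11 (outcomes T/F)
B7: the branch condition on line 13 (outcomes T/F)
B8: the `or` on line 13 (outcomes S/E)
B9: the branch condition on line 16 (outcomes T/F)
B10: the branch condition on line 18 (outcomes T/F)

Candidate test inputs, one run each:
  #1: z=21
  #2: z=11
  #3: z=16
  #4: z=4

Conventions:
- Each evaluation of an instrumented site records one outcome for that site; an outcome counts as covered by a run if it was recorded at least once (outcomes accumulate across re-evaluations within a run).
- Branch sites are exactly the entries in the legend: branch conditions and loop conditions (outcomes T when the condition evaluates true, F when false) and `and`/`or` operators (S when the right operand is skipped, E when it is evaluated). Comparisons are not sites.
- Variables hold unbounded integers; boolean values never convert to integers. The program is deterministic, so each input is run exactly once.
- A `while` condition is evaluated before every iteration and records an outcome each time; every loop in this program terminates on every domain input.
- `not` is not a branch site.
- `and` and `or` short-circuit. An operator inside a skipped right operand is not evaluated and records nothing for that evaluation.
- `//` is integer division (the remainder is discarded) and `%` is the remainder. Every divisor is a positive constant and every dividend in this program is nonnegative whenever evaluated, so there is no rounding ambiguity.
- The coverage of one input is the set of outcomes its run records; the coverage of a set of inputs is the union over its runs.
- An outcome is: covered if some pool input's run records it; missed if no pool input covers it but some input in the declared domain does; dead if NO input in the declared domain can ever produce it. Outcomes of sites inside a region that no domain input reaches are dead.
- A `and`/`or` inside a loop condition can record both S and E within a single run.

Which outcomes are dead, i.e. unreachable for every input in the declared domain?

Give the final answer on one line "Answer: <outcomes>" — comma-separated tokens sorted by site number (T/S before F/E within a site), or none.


sweeping the full domain (38 inputs) for each outcome:
  B10=F: unreachable across the whole domain -> dead
  reachable outcomes have witnesses, e.g. B1=T (e.g. z=36), B1=F (e.g. z=3), B2=T (e.g. z=3), B2=F (e.g. z=21)
Answer: B10=F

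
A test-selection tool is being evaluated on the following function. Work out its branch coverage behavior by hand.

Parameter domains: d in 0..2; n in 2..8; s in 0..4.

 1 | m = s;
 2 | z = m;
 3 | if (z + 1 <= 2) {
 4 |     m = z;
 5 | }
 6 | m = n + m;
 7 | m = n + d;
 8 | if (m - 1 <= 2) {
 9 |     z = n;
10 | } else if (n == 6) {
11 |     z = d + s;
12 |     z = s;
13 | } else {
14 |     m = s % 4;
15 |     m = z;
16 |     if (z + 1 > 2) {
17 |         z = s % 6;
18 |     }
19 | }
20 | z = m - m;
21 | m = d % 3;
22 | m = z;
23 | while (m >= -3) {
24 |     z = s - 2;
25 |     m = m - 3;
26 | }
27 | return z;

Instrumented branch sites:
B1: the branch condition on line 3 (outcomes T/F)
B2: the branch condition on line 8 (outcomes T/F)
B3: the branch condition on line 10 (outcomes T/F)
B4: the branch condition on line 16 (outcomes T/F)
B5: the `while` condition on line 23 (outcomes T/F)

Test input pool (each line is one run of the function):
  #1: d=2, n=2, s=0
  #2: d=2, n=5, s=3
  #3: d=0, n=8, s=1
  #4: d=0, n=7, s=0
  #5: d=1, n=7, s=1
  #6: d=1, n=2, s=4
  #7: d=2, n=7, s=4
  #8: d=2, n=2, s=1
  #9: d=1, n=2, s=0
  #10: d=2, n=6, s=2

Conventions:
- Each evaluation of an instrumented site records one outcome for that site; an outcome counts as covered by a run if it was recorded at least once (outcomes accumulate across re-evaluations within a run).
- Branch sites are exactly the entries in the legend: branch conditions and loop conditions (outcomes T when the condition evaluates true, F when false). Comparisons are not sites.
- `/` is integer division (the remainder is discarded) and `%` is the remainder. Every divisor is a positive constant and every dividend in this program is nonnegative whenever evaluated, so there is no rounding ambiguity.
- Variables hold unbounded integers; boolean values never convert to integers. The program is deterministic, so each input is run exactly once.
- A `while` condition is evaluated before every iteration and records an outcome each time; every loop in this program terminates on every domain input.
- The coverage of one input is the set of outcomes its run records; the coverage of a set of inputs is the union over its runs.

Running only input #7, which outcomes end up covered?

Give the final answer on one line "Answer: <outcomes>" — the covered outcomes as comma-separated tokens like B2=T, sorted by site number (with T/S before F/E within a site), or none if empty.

Tracing the run of input #7 (d=2, n=7, s=4):
  B1->F, B2->F, B3->F, B4->T, B5->T, B5->T, B5->F
distinct outcomes covered: B1=F, B2=F, B3=F, B4=T, B5=T, B5=F

Answer: B1=F, B2=F, B3=F, B4=T, B5=T, B5=F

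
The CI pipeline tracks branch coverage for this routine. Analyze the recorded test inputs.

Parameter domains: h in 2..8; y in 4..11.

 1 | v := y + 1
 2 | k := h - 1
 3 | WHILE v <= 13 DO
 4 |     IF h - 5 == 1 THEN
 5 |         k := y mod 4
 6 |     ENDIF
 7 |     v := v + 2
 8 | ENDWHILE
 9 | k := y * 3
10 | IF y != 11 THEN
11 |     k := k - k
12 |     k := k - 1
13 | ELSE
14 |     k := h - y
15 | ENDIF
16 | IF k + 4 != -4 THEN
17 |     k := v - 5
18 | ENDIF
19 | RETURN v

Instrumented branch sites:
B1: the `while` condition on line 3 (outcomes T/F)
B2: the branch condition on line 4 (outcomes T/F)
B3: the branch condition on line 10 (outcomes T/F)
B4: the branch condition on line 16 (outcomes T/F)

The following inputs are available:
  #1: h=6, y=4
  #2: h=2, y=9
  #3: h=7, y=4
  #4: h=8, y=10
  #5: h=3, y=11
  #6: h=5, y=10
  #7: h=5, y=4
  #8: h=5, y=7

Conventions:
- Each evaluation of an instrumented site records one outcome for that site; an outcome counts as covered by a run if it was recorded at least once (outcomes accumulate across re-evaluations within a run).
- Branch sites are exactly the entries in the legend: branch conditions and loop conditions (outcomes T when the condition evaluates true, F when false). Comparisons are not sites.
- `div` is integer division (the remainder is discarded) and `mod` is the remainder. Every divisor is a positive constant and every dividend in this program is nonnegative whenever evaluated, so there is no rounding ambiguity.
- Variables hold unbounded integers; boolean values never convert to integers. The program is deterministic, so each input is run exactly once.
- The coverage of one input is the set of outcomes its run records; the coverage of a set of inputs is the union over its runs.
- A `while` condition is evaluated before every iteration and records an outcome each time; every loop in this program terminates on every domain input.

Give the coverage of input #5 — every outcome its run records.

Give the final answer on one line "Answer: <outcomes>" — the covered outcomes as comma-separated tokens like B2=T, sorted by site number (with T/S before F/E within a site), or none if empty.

Running input #5 (h=3, y=11), event by event:
  B1->T, B2->F, B1->F, B3->F, B4->F
collecting distinct outcomes: B1=T, B1=F, B2=F, B3=F, B4=F

Answer: B1=T, B1=F, B2=F, B3=F, B4=F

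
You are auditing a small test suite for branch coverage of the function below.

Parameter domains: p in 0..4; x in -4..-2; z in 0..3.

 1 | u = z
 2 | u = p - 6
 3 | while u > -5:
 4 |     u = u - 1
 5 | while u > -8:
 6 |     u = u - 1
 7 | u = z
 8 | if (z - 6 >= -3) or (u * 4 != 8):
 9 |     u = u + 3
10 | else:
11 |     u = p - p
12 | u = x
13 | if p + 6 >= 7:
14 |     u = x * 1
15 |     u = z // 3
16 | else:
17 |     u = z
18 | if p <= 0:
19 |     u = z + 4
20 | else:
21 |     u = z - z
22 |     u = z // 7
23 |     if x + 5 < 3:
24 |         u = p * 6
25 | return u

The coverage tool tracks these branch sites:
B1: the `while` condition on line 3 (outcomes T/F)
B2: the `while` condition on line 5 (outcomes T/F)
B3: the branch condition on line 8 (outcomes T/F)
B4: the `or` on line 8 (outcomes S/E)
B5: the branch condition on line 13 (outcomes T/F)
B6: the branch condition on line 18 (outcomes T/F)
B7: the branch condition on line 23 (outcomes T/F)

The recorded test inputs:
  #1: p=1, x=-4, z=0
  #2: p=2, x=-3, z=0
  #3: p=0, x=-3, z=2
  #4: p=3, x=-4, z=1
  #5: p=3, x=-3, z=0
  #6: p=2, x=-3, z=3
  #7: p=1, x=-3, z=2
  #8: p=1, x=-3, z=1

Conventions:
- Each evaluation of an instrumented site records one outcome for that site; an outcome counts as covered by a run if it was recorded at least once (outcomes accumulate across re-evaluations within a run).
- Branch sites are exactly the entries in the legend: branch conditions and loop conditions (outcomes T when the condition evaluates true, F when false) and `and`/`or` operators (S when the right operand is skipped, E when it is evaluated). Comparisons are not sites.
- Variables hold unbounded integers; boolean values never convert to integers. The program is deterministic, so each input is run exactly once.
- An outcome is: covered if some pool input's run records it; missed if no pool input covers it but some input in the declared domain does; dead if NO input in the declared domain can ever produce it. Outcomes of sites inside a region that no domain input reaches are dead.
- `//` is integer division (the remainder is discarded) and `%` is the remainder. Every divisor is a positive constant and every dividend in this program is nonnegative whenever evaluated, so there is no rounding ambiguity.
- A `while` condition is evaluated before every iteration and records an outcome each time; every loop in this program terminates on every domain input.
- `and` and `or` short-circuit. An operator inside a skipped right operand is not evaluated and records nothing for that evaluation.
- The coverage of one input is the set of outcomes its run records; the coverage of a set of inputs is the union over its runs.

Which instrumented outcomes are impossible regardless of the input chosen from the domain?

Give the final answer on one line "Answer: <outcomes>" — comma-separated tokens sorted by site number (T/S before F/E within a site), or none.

exhaustive pass over the 60-input domain:
  reachable outcomes have witnesses, e.g. B1=T (e.g. p=2, x=-4, z=0), B1=F (e.g. p=0, x=-4, z=0), B2=T (e.g. p=0, x=-4, z=0), B2=F (e.g. p=0, x=-4, z=0)

Answer: none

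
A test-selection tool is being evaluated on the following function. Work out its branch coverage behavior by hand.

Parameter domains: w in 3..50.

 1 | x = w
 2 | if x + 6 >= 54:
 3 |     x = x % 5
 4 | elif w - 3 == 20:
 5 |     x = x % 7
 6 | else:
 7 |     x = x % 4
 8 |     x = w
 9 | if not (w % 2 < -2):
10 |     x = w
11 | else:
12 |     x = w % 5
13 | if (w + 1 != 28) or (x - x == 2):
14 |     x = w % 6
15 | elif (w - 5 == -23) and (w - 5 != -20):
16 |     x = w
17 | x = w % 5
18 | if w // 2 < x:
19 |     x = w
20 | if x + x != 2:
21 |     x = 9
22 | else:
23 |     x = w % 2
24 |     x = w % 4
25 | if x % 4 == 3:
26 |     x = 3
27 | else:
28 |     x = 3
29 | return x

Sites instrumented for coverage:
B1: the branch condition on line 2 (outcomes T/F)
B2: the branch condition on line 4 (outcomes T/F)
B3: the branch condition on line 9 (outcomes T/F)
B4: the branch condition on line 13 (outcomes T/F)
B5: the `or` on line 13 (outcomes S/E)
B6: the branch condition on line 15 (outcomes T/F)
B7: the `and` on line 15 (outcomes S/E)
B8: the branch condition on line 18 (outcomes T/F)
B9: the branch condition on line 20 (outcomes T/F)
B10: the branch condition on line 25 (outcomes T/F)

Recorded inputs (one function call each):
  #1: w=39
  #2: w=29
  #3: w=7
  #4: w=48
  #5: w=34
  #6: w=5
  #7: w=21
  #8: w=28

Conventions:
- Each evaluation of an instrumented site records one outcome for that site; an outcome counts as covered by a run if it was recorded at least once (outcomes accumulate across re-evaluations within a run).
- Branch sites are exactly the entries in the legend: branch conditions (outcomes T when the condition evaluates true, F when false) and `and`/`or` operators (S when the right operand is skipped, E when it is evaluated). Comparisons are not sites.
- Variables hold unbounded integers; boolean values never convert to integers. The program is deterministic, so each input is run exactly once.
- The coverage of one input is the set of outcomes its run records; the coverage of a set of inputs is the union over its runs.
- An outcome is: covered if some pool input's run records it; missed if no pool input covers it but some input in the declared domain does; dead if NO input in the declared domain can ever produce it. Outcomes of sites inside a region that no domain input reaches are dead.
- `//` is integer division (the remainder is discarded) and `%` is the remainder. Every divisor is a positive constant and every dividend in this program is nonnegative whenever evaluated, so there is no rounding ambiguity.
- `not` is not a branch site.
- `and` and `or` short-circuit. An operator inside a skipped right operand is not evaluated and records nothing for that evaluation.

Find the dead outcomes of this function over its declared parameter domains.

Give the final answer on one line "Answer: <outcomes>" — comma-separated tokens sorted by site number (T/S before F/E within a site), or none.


sweeping the full domain (48 inputs) for each outcome:
  B3=F: never recorded by any domain input -> dead
  B6=T: never recorded by any domain input -> dead
  B7=E: never recorded by any domain input -> dead
  reachable outcomes have witnesses, e.g. B1=T (e.g. w=48), B1=F (e.g. w=3), B2=T (e.g. w=23), B2=F (e.g. w=3)
Answer: B3=F, B6=T, B7=E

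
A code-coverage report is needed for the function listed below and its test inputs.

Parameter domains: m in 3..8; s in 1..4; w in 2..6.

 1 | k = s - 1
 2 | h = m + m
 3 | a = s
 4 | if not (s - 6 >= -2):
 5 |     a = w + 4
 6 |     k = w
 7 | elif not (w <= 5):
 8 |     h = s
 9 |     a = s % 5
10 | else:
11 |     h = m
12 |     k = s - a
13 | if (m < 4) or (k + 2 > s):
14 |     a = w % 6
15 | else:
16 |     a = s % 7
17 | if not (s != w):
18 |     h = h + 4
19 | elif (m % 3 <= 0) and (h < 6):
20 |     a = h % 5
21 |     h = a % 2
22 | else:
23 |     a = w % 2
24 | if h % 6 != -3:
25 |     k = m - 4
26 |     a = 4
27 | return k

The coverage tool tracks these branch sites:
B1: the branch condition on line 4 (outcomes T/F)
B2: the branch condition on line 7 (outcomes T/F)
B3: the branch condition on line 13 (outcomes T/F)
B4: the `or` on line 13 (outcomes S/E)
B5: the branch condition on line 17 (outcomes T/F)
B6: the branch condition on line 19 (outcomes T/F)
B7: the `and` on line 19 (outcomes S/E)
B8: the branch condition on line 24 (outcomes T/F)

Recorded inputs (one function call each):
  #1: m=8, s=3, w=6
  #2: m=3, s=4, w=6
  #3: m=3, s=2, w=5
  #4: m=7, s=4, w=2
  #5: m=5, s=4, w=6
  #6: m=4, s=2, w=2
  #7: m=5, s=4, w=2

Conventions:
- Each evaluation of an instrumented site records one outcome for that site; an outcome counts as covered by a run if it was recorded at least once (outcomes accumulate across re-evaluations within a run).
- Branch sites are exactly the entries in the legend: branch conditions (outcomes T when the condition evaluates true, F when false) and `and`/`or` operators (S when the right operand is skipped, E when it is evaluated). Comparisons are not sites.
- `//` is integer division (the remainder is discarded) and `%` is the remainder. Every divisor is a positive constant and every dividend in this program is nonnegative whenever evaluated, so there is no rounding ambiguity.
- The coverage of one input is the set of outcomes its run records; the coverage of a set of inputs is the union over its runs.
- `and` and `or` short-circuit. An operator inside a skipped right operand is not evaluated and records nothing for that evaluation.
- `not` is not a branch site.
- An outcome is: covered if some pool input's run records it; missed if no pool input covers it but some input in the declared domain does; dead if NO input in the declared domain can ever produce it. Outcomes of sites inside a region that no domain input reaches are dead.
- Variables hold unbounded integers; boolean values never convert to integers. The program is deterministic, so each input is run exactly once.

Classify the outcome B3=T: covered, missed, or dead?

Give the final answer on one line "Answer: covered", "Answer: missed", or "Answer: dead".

B3=T is recorded by pool input(s) 1, 2, 3, 5, 6 -> covered

Answer: covered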